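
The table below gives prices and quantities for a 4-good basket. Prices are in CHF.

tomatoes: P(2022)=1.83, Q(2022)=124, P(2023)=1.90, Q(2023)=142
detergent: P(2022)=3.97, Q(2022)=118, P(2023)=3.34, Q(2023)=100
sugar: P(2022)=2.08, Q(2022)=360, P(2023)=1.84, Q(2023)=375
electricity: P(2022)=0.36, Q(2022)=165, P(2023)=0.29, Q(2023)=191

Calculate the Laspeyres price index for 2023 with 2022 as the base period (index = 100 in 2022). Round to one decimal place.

Laspeyres price index uses base-period quantities as weights.
ΣP(2023)·Q(2022) = 1.90×124 + 3.34×118 + 1.84×360 + 0.29×165 = 235.6 + 394.12 + 662.4 + 47.85 = 1339.97
ΣP(2022)·Q(2022) = 1.83×124 + 3.97×118 + 2.08×360 + 0.36×165 = 226.92 + 468.46 + 748.8 + 59.4 = 1503.58
Index = 1339.97 / 1503.58 × 100 = 89.1186

89.1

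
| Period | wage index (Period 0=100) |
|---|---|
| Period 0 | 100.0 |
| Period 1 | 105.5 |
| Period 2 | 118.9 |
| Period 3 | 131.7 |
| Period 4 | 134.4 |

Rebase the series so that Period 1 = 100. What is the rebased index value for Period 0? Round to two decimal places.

94.79

Rebased(Period 0) = 100.0 / 105.5 × 100 = 94.7867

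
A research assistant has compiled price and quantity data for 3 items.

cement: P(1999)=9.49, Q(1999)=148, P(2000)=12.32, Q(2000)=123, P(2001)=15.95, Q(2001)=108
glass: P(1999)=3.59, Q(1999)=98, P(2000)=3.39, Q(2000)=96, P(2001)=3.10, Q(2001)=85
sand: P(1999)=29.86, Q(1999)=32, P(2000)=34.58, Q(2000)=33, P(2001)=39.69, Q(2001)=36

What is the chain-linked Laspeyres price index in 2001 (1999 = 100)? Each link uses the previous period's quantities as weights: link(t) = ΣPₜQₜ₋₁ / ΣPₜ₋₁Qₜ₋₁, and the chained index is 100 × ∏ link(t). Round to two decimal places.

Link 1999→2000:
ΣP(2000)Q(1999) = 12.32×148 + 3.39×98 + 34.58×32 = 1823.36 + 332.22 + 1106.56 = 3262.14
ΣP(1999)Q(1999) = 9.49×148 + 3.59×98 + 29.86×32 = 1404.52 + 351.82 + 955.52 = 2711.86
link = 3262.14/2711.86 = 1.202916
Link 2000→2001:
ΣP(2001)Q(2000) = 15.95×123 + 3.10×96 + 39.69×33 = 1961.85 + 297.6 + 1309.77 = 3569.22
ΣP(2000)Q(2000) = 12.32×123 + 3.39×96 + 34.58×33 = 1515.36 + 325.44 + 1141.14 = 2981.94
link = 3569.22/2981.94 = 1.196946
Chained index = 100 × 1.202916 × 1.196946 = 143.9825

143.98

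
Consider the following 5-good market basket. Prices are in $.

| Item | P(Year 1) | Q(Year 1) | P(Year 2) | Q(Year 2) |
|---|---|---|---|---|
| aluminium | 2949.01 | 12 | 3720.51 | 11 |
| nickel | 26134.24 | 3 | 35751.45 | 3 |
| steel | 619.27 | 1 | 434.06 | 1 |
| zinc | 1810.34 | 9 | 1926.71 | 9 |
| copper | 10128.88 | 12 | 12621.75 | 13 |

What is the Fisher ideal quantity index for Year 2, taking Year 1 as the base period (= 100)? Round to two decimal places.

Laspeyres component (base-period weights):
ΣP(Year 1)Q(Year 2) = 2949.01×11 + 26134.24×3 + 619.27×1 + 1810.34×9 + 10128.88×13 = 32439.11 + 78402.72 + 619.27 + 16293.06 + 131675.44 = 259429.6
ΣP(Year 1)Q(Year 1) = 2949.01×12 + 26134.24×3 + 619.27×1 + 1810.34×9 + 10128.88×12 = 35388.12 + 78402.72 + 619.27 + 16293.06 + 121546.56 = 252249.73
L = 259429.6 / 252249.73 × 100 = 102.8463
Paasche component (current-period weights):
ΣP(Year 2)Q(Year 2) = 3720.51×11 + 35751.45×3 + 434.06×1 + 1926.71×9 + 12621.75×13 = 40925.61 + 107254.35 + 434.06 + 17340.39 + 164082.75 = 330037.16
ΣP(Year 2)Q(Year 1) = 3720.51×12 + 35751.45×3 + 434.06×1 + 1926.71×9 + 12621.75×12 = 44646.12 + 107254.35 + 434.06 + 17340.39 + 151461 = 321135.92
P = 330037.16 / 321135.92 × 100 = 102.7718
Fisher = √(L × P) = √(102.8463 × 102.7718) = 102.8091

102.81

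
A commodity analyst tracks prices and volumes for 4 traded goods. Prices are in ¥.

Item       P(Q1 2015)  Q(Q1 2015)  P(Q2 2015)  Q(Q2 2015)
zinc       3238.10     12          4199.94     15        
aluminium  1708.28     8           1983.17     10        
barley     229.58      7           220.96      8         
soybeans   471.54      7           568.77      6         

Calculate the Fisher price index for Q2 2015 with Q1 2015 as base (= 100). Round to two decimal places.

125.08

Laspeyres component (base-period weights):
ΣP(Q2 2015)Q(Q1 2015) = 4199.94×12 + 1983.17×8 + 220.96×7 + 568.77×7 = 50399.28 + 15865.36 + 1546.72 + 3981.39 = 71792.75
ΣP(Q1 2015)Q(Q1 2015) = 3238.10×12 + 1708.28×8 + 229.58×7 + 471.54×7 = 38857.2 + 13666.24 + 1607.06 + 3300.78 = 57431.28
L = 71792.75 / 57431.28 × 100 = 125.0064
Paasche component (current-period weights):
ΣP(Q2 2015)Q(Q2 2015) = 4199.94×15 + 1983.17×10 + 220.96×8 + 568.77×6 = 62999.1 + 19831.7 + 1767.68 + 3412.62 = 88011.1
ΣP(Q1 2015)Q(Q2 2015) = 3238.10×15 + 1708.28×10 + 229.58×8 + 471.54×6 = 48571.5 + 17082.8 + 1836.64 + 2829.24 = 70320.18
P = 88011.1 / 70320.18 × 100 = 125.1577
Fisher = √(L × P) = √(125.0064 × 125.1577) = 125.0820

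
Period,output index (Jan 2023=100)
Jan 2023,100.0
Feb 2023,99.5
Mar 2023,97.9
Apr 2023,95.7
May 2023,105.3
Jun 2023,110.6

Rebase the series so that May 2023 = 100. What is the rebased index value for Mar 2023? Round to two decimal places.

Rebased(Mar 2023) = 97.9 / 105.3 × 100 = 92.9725

92.97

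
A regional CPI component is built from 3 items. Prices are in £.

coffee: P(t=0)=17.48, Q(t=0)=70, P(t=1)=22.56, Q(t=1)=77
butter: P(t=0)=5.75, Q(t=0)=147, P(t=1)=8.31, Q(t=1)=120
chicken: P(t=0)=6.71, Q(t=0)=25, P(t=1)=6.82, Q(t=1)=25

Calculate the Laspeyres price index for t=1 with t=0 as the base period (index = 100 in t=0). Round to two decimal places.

Laspeyres price index uses base-period quantities as weights.
ΣP(t=1)·Q(t=0) = 22.56×70 + 8.31×147 + 6.82×25 = 1579.2 + 1221.57 + 170.5 = 2971.27
ΣP(t=0)·Q(t=0) = 17.48×70 + 5.75×147 + 6.71×25 = 1223.6 + 845.25 + 167.75 = 2236.6
Index = 2971.27 / 2236.6 × 100 = 132.8476

132.85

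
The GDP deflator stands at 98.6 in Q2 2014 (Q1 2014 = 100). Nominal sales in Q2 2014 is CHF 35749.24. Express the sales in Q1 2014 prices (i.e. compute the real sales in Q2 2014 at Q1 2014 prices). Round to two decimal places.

Real = Nominal ÷ (Index/100) = 35749.24 ÷ (98.6/100)
     = 35749.24 ÷ 0.986 = 36256.8357

36256.84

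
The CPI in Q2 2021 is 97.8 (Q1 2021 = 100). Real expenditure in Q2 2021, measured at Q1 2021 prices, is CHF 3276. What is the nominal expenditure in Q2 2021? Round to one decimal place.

Nominal = Real × (Index/100) = 3276 × (97.8/100)
        = 3276 × 0.978 = 3203.9280

3203.9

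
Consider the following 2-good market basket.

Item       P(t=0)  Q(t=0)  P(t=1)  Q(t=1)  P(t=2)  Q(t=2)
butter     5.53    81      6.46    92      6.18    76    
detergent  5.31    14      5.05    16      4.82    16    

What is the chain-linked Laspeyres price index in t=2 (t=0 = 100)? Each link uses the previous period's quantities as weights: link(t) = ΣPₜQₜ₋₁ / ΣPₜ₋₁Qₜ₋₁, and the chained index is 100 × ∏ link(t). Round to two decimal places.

108.77

Link t=0→t=1:
ΣP(t=1)Q(t=0) = 6.46×81 + 5.05×14 = 523.26 + 70.7 = 593.96
ΣP(t=0)Q(t=0) = 5.53×81 + 5.31×14 = 447.93 + 74.34 = 522.27
link = 593.96/522.27 = 1.137266
Link t=1→t=2:
ΣP(t=2)Q(t=1) = 6.18×92 + 4.82×16 = 568.56 + 77.12 = 645.68
ΣP(t=1)Q(t=1) = 6.46×92 + 5.05×16 = 594.32 + 80.8 = 675.12
link = 645.68/675.12 = 0.956393
Chained index = 100 × 1.137266 × 0.956393 = 108.7673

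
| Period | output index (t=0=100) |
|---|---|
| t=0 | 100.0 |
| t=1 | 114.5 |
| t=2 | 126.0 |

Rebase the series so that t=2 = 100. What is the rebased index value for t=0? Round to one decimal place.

Rebased(t=0) = 100.0 / 126.0 × 100 = 79.3651

79.4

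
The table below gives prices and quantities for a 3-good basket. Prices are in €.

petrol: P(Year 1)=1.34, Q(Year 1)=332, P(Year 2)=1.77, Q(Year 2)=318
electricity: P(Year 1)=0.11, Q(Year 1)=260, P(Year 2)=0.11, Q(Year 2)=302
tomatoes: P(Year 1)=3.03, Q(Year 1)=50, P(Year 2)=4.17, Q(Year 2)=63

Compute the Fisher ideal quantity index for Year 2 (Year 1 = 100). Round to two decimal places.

104.08

Laspeyres component (base-period weights):
ΣP(Year 1)Q(Year 2) = 1.34×318 + 0.11×302 + 3.03×63 = 426.12 + 33.22 + 190.89 = 650.23
ΣP(Year 1)Q(Year 1) = 1.34×332 + 0.11×260 + 3.03×50 = 444.88 + 28.6 + 151.5 = 624.98
L = 650.23 / 624.98 × 100 = 104.0401
Paasche component (current-period weights):
ΣP(Year 2)Q(Year 2) = 1.77×318 + 0.11×302 + 4.17×63 = 562.86 + 33.22 + 262.71 = 858.79
ΣP(Year 2)Q(Year 1) = 1.77×332 + 0.11×260 + 4.17×50 = 587.64 + 28.6 + 208.5 = 824.74
P = 858.79 / 824.74 × 100 = 104.1286
Fisher = √(L × P) = √(104.0401 × 104.1286) = 104.0843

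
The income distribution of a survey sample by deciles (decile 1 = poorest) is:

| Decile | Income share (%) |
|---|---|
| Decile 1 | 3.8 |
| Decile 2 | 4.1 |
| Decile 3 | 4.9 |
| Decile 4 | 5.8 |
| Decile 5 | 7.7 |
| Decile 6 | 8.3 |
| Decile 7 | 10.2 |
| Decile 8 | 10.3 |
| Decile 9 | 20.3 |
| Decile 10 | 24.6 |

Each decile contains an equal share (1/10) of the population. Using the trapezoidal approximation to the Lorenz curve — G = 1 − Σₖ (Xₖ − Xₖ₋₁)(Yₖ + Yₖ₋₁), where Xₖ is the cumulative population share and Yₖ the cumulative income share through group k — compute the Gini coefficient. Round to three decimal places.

Cumulative income shares Yₖ: 0.0380, 0.0790, 0.1280, 0.1860, 0.2630, 0.3460, 0.4480, 0.5510, 0.7540, 1.0000
Σ (Xₖ−Xₖ₋₁)(Yₖ+Yₖ₋₁) = (1/10)(0.0380+0.0000) + (1/10)(0.0790+0.0380) + (1/10)(0.1280+0.0790) + (1/10)(0.1860+0.1280) + (1/10)(0.2630+0.1860) + (1/10)(0.3460+0.2630) + (1/10)(0.4480+0.3460) + (1/10)(0.5510+0.4480) + (1/10)(0.7540+0.5510) + (1/10)(1.0000+0.7540)
  = 0.0038 + 0.0117 + 0.0207 + 0.0314 + 0.0449 + 0.0609 + 0.0794 + 0.0999 + 0.1305 + 0.1754 = 0.6586
G = 1 − 0.6586 = 0.3414

0.341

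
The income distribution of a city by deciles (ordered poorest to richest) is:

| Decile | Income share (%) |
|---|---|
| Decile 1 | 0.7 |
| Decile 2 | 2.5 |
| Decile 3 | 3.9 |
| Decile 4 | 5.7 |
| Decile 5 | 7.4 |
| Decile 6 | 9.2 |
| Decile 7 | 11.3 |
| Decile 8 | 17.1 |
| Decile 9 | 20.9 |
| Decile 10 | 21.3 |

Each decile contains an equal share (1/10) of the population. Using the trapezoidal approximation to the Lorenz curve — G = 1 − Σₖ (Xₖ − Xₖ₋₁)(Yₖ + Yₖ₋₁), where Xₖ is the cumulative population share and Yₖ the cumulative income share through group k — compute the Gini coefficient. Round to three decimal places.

0.399

Cumulative income shares Yₖ: 0.0070, 0.0320, 0.0710, 0.1280, 0.2020, 0.2940, 0.4070, 0.5780, 0.7870, 1.0000
Σ (Xₖ−Xₖ₋₁)(Yₖ+Yₖ₋₁) = (1/10)(0.0070+0.0000) + (1/10)(0.0320+0.0070) + (1/10)(0.0710+0.0320) + (1/10)(0.1280+0.0710) + (1/10)(0.2020+0.1280) + (1/10)(0.2940+0.2020) + (1/10)(0.4070+0.2940) + (1/10)(0.5780+0.4070) + (1/10)(0.7870+0.5780) + (1/10)(1.0000+0.7870)
  = 0.0007 + 0.0039 + 0.0103 + 0.0199 + 0.0330 + 0.0496 + 0.0701 + 0.0985 + 0.1365 + 0.1787 = 0.6012
G = 1 − 0.6012 = 0.3988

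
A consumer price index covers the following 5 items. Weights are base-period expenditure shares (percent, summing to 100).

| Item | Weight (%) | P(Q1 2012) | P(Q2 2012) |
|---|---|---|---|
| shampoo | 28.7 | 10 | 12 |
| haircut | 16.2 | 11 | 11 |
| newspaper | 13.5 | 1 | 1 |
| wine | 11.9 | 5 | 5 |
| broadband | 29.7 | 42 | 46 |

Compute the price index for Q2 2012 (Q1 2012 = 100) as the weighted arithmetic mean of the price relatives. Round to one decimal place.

shampoo: 28.7 × (12/10) = 28.7 × 1.200000 = 34.4400
haircut: 16.2 × (11/11) = 16.2 × 1.000000 = 16.2000
newspaper: 13.5 × (1/1) = 13.5 × 1.000000 = 13.5000
wine: 11.9 × (5/5) = 11.9 × 1.000000 = 11.9000
broadband: 29.7 × (46/42) = 29.7 × 1.095238 = 32.5286
Index = Σ wᵢ·(p₁ᵢ/p₀ᵢ) = 34.4400 + 16.2000 + 13.5000 + 11.9000 + 32.5286 = 108.5686

108.6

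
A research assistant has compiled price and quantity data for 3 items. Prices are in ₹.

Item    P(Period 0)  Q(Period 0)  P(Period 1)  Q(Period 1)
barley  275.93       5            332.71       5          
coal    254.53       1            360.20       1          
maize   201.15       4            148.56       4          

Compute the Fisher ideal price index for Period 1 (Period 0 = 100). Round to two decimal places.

107.35

Laspeyres component (base-period weights):
ΣP(Period 1)Q(Period 0) = 332.71×5 + 360.20×1 + 148.56×4 = 1663.55 + 360.2 + 594.24 = 2617.99
ΣP(Period 0)Q(Period 0) = 275.93×5 + 254.53×1 + 201.15×4 = 1379.65 + 254.53 + 804.6 = 2438.78
L = 2617.99 / 2438.78 × 100 = 107.3483
Paasche component (current-period weights):
ΣP(Period 1)Q(Period 1) = 332.71×5 + 360.20×1 + 148.56×4 = 1663.55 + 360.2 + 594.24 = 2617.99
ΣP(Period 0)Q(Period 1) = 275.93×5 + 254.53×1 + 201.15×4 = 1379.65 + 254.53 + 804.6 = 2438.78
P = 2617.99 / 2438.78 × 100 = 107.3483
Fisher = √(L × P) = √(107.3483 × 107.3483) = 107.3483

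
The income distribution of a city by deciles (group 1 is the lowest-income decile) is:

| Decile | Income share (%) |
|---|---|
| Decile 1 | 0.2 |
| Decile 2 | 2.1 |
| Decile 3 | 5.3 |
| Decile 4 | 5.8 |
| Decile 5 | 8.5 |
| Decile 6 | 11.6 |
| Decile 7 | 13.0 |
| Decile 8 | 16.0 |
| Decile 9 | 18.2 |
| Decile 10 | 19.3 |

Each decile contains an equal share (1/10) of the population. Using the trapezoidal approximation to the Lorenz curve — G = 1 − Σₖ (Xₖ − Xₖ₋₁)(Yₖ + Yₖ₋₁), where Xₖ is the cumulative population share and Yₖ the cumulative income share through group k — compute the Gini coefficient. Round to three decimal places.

0.363

Cumulative income shares Yₖ: 0.0020, 0.0230, 0.0760, 0.1340, 0.2190, 0.3350, 0.4650, 0.6250, 0.8070, 1.0000
Σ (Xₖ−Xₖ₋₁)(Yₖ+Yₖ₋₁) = (1/10)(0.0020+0.0000) + (1/10)(0.0230+0.0020) + (1/10)(0.0760+0.0230) + (1/10)(0.1340+0.0760) + (1/10)(0.2190+0.1340) + (1/10)(0.3350+0.2190) + (1/10)(0.4650+0.3350) + (1/10)(0.6250+0.4650) + (1/10)(0.8070+0.6250) + (1/10)(1.0000+0.8070)
  = 0.0002 + 0.0025 + 0.0099 + 0.0210 + 0.0353 + 0.0554 + 0.0800 + 0.1090 + 0.1432 + 0.1807 = 0.6372
G = 1 − 0.6372 = 0.3628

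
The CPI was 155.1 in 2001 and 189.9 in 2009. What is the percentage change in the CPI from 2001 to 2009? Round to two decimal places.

Change = (189.9 − 155.1) / 155.1 × 100
       = 34.8 / 155.1 × 100 = 22.4371%

22.44%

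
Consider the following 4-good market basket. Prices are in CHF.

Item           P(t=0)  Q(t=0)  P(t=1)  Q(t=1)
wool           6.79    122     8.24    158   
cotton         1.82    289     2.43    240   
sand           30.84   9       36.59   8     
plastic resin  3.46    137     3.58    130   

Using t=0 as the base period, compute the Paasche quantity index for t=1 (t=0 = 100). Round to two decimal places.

Paasche quantity index uses current-period prices as weights.
ΣP(t=1)·Q(t=1) = 8.24×158 + 2.43×240 + 36.59×8 + 3.58×130 = 1301.92 + 583.2 + 292.72 + 465.4 = 2643.24
ΣP(t=1)·Q(t=0) = 8.24×122 + 2.43×289 + 36.59×9 + 3.58×137 = 1005.28 + 702.27 + 329.31 + 490.46 = 2527.32
Index = 2643.24 / 2527.32 × 100 = 104.5867

104.59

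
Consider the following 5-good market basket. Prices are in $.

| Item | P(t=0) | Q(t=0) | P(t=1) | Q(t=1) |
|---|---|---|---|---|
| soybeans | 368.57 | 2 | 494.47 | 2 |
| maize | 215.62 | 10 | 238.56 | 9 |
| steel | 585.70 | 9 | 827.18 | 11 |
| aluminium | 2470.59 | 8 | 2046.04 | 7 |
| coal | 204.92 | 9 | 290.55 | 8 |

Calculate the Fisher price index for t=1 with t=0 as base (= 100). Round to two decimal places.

Laspeyres component (base-period weights):
ΣP(t=1)Q(t=0) = 494.47×2 + 238.56×10 + 827.18×9 + 2046.04×8 + 290.55×9 = 988.94 + 2385.6 + 7444.62 + 16368.32 + 2614.95 = 29802.43
ΣP(t=0)Q(t=0) = 368.57×2 + 215.62×10 + 585.70×9 + 2470.59×8 + 204.92×9 = 737.14 + 2156.2 + 5271.3 + 19764.72 + 1844.28 = 29773.64
L = 29802.43 / 29773.64 × 100 = 100.0967
Paasche component (current-period weights):
ΣP(t=1)Q(t=1) = 494.47×2 + 238.56×9 + 827.18×11 + 2046.04×7 + 290.55×8 = 988.94 + 2147.04 + 9098.98 + 14322.28 + 2324.4 = 28881.64
ΣP(t=0)Q(t=1) = 368.57×2 + 215.62×9 + 585.70×11 + 2470.59×7 + 204.92×8 = 737.14 + 1940.58 + 6442.7 + 17294.13 + 1639.36 = 28053.91
P = 28881.64 / 28053.91 × 100 = 102.9505
Fisher = √(L × P) = √(100.0967 × 102.9505) = 101.5136

101.51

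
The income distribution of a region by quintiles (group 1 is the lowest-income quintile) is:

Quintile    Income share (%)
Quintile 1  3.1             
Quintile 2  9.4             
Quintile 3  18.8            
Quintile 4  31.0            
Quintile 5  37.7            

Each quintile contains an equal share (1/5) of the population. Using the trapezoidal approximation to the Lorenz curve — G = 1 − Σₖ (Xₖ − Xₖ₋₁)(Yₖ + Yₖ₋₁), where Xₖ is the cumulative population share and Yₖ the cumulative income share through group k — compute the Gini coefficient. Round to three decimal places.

Cumulative income shares Yₖ: 0.0310, 0.1250, 0.3130, 0.6230, 1.0000
Σ (Xₖ−Xₖ₋₁)(Yₖ+Yₖ₋₁) = (1/5)(0.0310+0.0000) + (1/5)(0.1250+0.0310) + (1/5)(0.3130+0.1250) + (1/5)(0.6230+0.3130) + (1/5)(1.0000+0.6230)
  = 0.0062 + 0.0312 + 0.0876 + 0.1872 + 0.3246 = 0.6368
G = 1 − 0.6368 = 0.3632

0.363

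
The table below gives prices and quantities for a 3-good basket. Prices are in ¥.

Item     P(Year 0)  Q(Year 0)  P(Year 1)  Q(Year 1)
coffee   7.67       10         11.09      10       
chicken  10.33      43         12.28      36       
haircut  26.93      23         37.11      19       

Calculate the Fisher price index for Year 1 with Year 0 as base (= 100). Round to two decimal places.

130.95

Laspeyres component (base-period weights):
ΣP(Year 1)Q(Year 0) = 11.09×10 + 12.28×43 + 37.11×23 = 110.9 + 528.04 + 853.53 = 1492.47
ΣP(Year 0)Q(Year 0) = 7.67×10 + 10.33×43 + 26.93×23 = 76.7 + 444.19 + 619.39 = 1140.28
L = 1492.47 / 1140.28 × 100 = 130.8863
Paasche component (current-period weights):
ΣP(Year 1)Q(Year 1) = 11.09×10 + 12.28×36 + 37.11×19 = 110.9 + 442.08 + 705.09 = 1258.07
ΣP(Year 0)Q(Year 1) = 7.67×10 + 10.33×36 + 26.93×19 = 76.7 + 371.88 + 511.67 = 960.25
P = 1258.07 / 960.25 × 100 = 131.0148
Fisher = √(L × P) = √(130.8863 × 131.0148) = 130.9505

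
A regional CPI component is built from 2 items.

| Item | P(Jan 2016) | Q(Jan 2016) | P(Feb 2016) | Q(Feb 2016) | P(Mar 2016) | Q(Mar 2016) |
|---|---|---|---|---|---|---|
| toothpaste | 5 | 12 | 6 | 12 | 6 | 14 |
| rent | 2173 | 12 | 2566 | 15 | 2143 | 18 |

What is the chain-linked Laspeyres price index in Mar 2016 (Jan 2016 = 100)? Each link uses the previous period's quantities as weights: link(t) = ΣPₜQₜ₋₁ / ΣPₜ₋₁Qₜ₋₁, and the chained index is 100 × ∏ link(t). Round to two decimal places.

98.66

Link Jan 2016→Feb 2016:
ΣP(Feb 2016)Q(Jan 2016) = 6×12 + 2566×12 = 72 + 30792 = 30864
ΣP(Jan 2016)Q(Jan 2016) = 5×12 + 2173×12 = 60 + 26076 = 26136
link = 30864/26136 = 1.180900
Link Feb 2016→Mar 2016:
ΣP(Mar 2016)Q(Feb 2016) = 6×12 + 2143×15 = 72 + 32145 = 32217
ΣP(Feb 2016)Q(Feb 2016) = 6×12 + 2566×15 = 72 + 38490 = 38562
link = 32217/38562 = 0.835460
Chained index = 100 × 1.180900 × 0.835460 = 98.6594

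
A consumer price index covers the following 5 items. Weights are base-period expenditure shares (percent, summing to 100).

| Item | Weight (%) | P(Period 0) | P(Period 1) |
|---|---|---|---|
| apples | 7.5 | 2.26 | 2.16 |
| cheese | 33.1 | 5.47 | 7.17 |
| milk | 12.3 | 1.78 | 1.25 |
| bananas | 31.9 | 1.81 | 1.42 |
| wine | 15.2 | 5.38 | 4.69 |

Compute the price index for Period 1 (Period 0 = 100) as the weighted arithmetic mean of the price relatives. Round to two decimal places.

97.47

apples: 7.5 × (2.16/2.26) = 7.5 × 0.955752 = 7.1681
cheese: 33.1 × (7.17/5.47) = 33.1 × 1.310786 = 43.3870
milk: 12.3 × (1.25/1.78) = 12.3 × 0.702247 = 8.6376
bananas: 31.9 × (1.42/1.81) = 31.9 × 0.784530 = 25.0265
wine: 15.2 × (4.69/5.38) = 15.2 × 0.871747 = 13.2506
Index = Σ wᵢ·(p₁ᵢ/p₀ᵢ) = 7.1681 + 43.3870 + 8.6376 + 25.0265 + 13.2506 = 97.4699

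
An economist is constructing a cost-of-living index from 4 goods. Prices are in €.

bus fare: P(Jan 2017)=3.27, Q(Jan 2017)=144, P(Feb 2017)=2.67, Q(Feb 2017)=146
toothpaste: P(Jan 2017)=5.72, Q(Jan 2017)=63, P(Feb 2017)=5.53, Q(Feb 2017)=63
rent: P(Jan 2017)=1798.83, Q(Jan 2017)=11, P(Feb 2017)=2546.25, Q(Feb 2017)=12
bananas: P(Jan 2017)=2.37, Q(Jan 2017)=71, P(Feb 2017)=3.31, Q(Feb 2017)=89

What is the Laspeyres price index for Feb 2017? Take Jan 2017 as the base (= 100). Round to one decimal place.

139.4

Laspeyres price index uses base-period quantities as weights.
ΣP(Feb 2017)·Q(Jan 2017) = 2.67×144 + 5.53×63 + 2546.25×11 + 3.31×71 = 384.48 + 348.39 + 28008.75 + 235.01 = 28976.63
ΣP(Jan 2017)·Q(Jan 2017) = 3.27×144 + 5.72×63 + 1798.83×11 + 2.37×71 = 470.88 + 360.36 + 19787.13 + 168.27 = 20786.64
Index = 28976.63 / 20786.64 × 100 = 139.4003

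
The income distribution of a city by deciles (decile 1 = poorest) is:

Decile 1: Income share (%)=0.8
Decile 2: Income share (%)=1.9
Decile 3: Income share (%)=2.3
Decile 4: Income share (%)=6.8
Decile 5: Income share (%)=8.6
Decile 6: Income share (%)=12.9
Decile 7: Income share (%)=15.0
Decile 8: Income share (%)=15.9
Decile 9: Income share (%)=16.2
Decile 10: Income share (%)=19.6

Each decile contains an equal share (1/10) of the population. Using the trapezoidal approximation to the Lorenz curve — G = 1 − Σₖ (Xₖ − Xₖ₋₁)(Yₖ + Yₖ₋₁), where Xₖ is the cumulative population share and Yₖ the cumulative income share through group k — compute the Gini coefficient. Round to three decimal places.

0.366

Cumulative income shares Yₖ: 0.0080, 0.0270, 0.0500, 0.1180, 0.2040, 0.3330, 0.4830, 0.6420, 0.8040, 1.0000
Σ (Xₖ−Xₖ₋₁)(Yₖ+Yₖ₋₁) = (1/10)(0.0080+0.0000) + (1/10)(0.0270+0.0080) + (1/10)(0.0500+0.0270) + (1/10)(0.1180+0.0500) + (1/10)(0.2040+0.1180) + (1/10)(0.3330+0.2040) + (1/10)(0.4830+0.3330) + (1/10)(0.6420+0.4830) + (1/10)(0.8040+0.6420) + (1/10)(1.0000+0.8040)
  = 0.0008 + 0.0035 + 0.0077 + 0.0168 + 0.0322 + 0.0537 + 0.0816 + 0.1125 + 0.1446 + 0.1804 = 0.6338
G = 1 − 0.6338 = 0.3662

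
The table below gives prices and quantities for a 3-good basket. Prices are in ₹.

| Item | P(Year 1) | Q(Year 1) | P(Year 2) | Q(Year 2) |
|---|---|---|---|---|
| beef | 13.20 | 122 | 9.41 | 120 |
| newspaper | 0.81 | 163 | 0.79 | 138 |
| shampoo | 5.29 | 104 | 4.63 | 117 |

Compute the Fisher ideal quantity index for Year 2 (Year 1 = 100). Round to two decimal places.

Laspeyres component (base-period weights):
ΣP(Year 1)Q(Year 2) = 13.20×120 + 0.81×138 + 5.29×117 = 1584 + 111.78 + 618.93 = 2314.71
ΣP(Year 1)Q(Year 1) = 13.20×122 + 0.81×163 + 5.29×104 = 1610.4 + 132.03 + 550.16 = 2292.59
L = 2314.71 / 2292.59 × 100 = 100.9648
Paasche component (current-period weights):
ΣP(Year 2)Q(Year 2) = 9.41×120 + 0.79×138 + 4.63×117 = 1129.2 + 109.02 + 541.71 = 1779.93
ΣP(Year 2)Q(Year 1) = 9.41×122 + 0.79×163 + 4.63×104 = 1148.02 + 128.77 + 481.52 = 1758.31
P = 1779.93 / 1758.31 × 100 = 101.2296
Fisher = √(L × P) = √(100.9648 × 101.2296) = 101.0971

101.10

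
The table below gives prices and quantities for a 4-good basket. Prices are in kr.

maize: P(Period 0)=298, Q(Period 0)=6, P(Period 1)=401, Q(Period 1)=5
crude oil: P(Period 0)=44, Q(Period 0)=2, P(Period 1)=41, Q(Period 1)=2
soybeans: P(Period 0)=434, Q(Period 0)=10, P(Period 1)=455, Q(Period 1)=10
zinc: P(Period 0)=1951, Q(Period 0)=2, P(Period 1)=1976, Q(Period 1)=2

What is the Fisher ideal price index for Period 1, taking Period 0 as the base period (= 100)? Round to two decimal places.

108.22

Laspeyres component (base-period weights):
ΣP(Period 1)Q(Period 0) = 401×6 + 41×2 + 455×10 + 1976×2 = 2406 + 82 + 4550 + 3952 = 10990
ΣP(Period 0)Q(Period 0) = 298×6 + 44×2 + 434×10 + 1951×2 = 1788 + 88 + 4340 + 3902 = 10118
L = 10990 / 10118 × 100 = 108.6183
Paasche component (current-period weights):
ΣP(Period 1)Q(Period 1) = 401×5 + 41×2 + 455×10 + 1976×2 = 2005 + 82 + 4550 + 3952 = 10589
ΣP(Period 0)Q(Period 1) = 298×5 + 44×2 + 434×10 + 1951×2 = 1490 + 88 + 4340 + 3902 = 9820
P = 10589 / 9820 × 100 = 107.8310
Fisher = √(L × P) = √(108.6183 × 107.8310) = 108.2239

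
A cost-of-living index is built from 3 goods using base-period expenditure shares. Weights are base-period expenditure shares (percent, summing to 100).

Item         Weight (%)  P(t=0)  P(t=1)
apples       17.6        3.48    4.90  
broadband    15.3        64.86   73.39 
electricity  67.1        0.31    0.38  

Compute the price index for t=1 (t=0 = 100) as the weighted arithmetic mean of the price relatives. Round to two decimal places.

124.35

apples: 17.6 × (4.90/3.48) = 17.6 × 1.408046 = 24.7816
broadband: 15.3 × (73.39/64.86) = 15.3 × 1.131514 = 17.3122
electricity: 67.1 × (0.38/0.31) = 67.1 × 1.225806 = 82.2516
Index = Σ wᵢ·(p₁ᵢ/p₀ᵢ) = 24.7816 + 17.3122 + 82.2516 = 124.3454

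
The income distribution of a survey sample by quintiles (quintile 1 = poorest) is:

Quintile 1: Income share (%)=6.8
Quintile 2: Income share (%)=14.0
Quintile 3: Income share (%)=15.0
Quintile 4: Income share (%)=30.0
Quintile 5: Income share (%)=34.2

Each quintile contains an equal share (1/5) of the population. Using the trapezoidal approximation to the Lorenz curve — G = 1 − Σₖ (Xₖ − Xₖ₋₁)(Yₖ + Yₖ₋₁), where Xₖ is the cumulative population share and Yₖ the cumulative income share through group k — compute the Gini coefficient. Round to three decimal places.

Cumulative income shares Yₖ: 0.0680, 0.2080, 0.3580, 0.6580, 1.0000
Σ (Xₖ−Xₖ₋₁)(Yₖ+Yₖ₋₁) = (1/5)(0.0680+0.0000) + (1/5)(0.2080+0.0680) + (1/5)(0.3580+0.2080) + (1/5)(0.6580+0.3580) + (1/5)(1.0000+0.6580)
  = 0.0136 + 0.0552 + 0.1132 + 0.2032 + 0.3316 = 0.7168
G = 1 − 0.7168 = 0.2832

0.283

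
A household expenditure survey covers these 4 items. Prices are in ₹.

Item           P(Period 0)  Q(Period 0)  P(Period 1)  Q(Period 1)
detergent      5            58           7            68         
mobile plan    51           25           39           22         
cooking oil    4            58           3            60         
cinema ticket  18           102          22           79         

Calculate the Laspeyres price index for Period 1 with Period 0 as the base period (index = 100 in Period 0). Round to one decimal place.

Laspeyres price index uses base-period quantities as weights.
ΣP(Period 1)·Q(Period 0) = 7×58 + 39×25 + 3×58 + 22×102 = 406 + 975 + 174 + 2244 = 3799
ΣP(Period 0)·Q(Period 0) = 5×58 + 51×25 + 4×58 + 18×102 = 290 + 1275 + 232 + 1836 = 3633
Index = 3799 / 3633 × 100 = 104.5692

104.6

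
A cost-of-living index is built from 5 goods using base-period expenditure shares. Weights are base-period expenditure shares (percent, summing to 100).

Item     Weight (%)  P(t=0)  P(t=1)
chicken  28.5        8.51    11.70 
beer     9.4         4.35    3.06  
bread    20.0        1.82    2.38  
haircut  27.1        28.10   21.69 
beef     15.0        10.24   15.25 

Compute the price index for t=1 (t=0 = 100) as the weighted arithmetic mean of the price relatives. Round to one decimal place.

chicken: 28.5 × (11.70/8.51) = 28.5 × 1.374853 = 39.1833
beer: 9.4 × (3.06/4.35) = 9.4 × 0.703448 = 6.6124
bread: 20.0 × (2.38/1.82) = 20.0 × 1.307692 = 26.1538
haircut: 27.1 × (21.69/28.10) = 27.1 × 0.771886 = 20.9181
beef: 15.0 × (15.25/10.24) = 15.0 × 1.489258 = 22.3389
Index = Σ wᵢ·(p₁ᵢ/p₀ᵢ) = 39.1833 + 6.6124 + 26.1538 + 20.9181 + 22.3389 = 115.2066

115.2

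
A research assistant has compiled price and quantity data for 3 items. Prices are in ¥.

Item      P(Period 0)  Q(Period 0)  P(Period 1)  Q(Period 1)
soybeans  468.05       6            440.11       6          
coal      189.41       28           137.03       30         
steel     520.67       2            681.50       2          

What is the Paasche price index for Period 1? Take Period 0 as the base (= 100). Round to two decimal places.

Paasche price index uses current-period quantities as weights.
ΣP(Period 1)·Q(Period 1) = 440.11×6 + 137.03×30 + 681.50×2 = 2640.66 + 4110.9 + 1363 = 8114.56
ΣP(Period 0)·Q(Period 1) = 468.05×6 + 189.41×30 + 520.67×2 = 2808.3 + 5682.3 + 1041.34 = 9531.94
Index = 8114.56 / 9531.94 × 100 = 85.1302

85.13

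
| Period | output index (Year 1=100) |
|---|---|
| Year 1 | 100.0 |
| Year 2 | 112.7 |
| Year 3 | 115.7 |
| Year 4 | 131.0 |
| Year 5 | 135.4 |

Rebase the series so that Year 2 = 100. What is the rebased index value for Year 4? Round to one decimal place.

Rebased(Year 4) = 131.0 / 112.7 × 100 = 116.2378

116.2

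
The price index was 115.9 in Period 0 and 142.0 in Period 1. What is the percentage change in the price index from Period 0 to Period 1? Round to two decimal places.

22.52%

Change = (142.0 − 115.9) / 115.9 × 100
       = 26.1 / 115.9 × 100 = 22.5194%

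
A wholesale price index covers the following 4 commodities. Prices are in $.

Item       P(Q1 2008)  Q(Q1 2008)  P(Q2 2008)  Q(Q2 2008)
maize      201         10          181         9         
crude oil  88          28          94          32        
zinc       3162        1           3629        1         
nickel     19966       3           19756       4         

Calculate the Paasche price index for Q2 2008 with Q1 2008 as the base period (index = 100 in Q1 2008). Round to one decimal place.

Paasche price index uses current-period quantities as weights.
ΣP(Q2 2008)·Q(Q2 2008) = 181×9 + 94×32 + 3629×1 + 19756×4 = 1629 + 3008 + 3629 + 79024 = 87290
ΣP(Q1 2008)·Q(Q2 2008) = 201×9 + 88×32 + 3162×1 + 19966×4 = 1809 + 2816 + 3162 + 79864 = 87651
Index = 87290 / 87651 × 100 = 99.5881

99.6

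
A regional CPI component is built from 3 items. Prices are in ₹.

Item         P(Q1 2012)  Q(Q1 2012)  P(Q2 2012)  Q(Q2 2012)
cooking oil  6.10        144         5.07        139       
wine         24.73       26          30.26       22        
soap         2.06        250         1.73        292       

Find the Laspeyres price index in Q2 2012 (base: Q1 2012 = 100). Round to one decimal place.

95.7

Laspeyres price index uses base-period quantities as weights.
ΣP(Q2 2012)·Q(Q1 2012) = 5.07×144 + 30.26×26 + 1.73×250 = 730.08 + 786.76 + 432.5 = 1949.34
ΣP(Q1 2012)·Q(Q1 2012) = 6.10×144 + 24.73×26 + 2.06×250 = 878.4 + 642.98 + 515 = 2036.38
Index = 1949.34 / 2036.38 × 100 = 95.7257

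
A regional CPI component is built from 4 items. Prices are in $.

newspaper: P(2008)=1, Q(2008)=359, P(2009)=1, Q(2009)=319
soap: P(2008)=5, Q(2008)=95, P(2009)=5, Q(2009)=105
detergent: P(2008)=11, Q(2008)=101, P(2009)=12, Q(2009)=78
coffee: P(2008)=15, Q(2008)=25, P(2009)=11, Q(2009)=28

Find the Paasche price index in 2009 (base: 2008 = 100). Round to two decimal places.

98.40

Paasche price index uses current-period quantities as weights.
ΣP(2009)·Q(2009) = 1×319 + 5×105 + 12×78 + 11×28 = 319 + 525 + 936 + 308 = 2088
ΣP(2008)·Q(2009) = 1×319 + 5×105 + 11×78 + 15×28 = 319 + 525 + 858 + 420 = 2122
Index = 2088 / 2122 × 100 = 98.3977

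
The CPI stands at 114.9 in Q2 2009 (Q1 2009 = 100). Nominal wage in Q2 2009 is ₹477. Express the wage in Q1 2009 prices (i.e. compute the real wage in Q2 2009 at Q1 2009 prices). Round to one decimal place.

415.1

Real = Nominal ÷ (Index/100) = 477 ÷ (114.9/100)
     = 477 ÷ 1.149 = 415.1436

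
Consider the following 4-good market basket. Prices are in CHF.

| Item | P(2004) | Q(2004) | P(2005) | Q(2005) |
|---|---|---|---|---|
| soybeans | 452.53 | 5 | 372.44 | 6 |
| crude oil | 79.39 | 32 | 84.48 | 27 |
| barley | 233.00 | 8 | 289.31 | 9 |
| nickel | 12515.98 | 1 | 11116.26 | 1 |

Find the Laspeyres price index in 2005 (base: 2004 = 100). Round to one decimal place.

Laspeyres price index uses base-period quantities as weights.
ΣP(2005)·Q(2004) = 372.44×5 + 84.48×32 + 289.31×8 + 11116.26×1 = 1862.2 + 2703.36 + 2314.48 + 11116.26 = 17996.3
ΣP(2004)·Q(2004) = 452.53×5 + 79.39×32 + 233.00×8 + 12515.98×1 = 2262.65 + 2540.48 + 1864 + 12515.98 = 19183.11
Index = 17996.3 / 19183.11 × 100 = 93.8133

93.8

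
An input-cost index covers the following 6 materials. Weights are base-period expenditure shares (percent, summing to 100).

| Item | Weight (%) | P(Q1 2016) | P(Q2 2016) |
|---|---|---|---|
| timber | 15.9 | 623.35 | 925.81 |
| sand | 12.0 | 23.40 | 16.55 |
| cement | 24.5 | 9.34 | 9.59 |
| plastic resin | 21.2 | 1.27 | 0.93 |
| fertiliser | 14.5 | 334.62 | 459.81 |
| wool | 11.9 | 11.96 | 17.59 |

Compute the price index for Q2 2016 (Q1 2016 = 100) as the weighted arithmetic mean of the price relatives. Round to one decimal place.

timber: 15.9 × (925.81/623.35) = 15.9 × 1.485217 = 23.6149
sand: 12.0 × (16.55/23.40) = 12.0 × 0.707265 = 8.4872
cement: 24.5 × (9.59/9.34) = 24.5 × 1.026767 = 25.1558
plastic resin: 21.2 × (0.93/1.27) = 21.2 × 0.732283 = 15.5244
fertiliser: 14.5 × (459.81/334.62) = 14.5 × 1.374126 = 19.9248
wool: 11.9 × (17.59/11.96) = 11.9 × 1.470736 = 17.5018
Index = Σ wᵢ·(p₁ᵢ/p₀ᵢ) = 23.6149 + 8.4872 + 25.1558 + 15.5244 + 19.9248 + 17.5018 = 110.2089

110.2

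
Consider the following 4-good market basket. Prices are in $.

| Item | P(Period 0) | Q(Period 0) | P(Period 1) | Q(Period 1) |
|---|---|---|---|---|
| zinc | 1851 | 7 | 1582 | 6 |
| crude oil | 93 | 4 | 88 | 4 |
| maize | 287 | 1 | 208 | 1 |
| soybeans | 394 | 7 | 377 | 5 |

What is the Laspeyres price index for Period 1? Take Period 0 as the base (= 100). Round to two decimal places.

Laspeyres price index uses base-period quantities as weights.
ΣP(Period 1)·Q(Period 0) = 1582×7 + 88×4 + 208×1 + 377×7 = 11074 + 352 + 208 + 2639 = 14273
ΣP(Period 0)·Q(Period 0) = 1851×7 + 93×4 + 287×1 + 394×7 = 12957 + 372 + 287 + 2758 = 16374
Index = 14273 / 16374 × 100 = 87.1687

87.17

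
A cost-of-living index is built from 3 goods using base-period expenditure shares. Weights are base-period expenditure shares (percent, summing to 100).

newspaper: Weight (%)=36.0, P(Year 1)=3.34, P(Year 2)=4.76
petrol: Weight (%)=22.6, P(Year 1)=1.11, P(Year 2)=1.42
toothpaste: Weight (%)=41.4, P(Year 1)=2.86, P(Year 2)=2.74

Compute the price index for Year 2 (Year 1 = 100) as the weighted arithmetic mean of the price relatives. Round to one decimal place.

119.9

newspaper: 36.0 × (4.76/3.34) = 36.0 × 1.425150 = 51.3054
petrol: 22.6 × (1.42/1.11) = 22.6 × 1.279279 = 28.9117
toothpaste: 41.4 × (2.74/2.86) = 41.4 × 0.958042 = 39.6629
Index = Σ wᵢ·(p₁ᵢ/p₀ᵢ) = 51.3054 + 28.9117 + 39.6629 = 119.8800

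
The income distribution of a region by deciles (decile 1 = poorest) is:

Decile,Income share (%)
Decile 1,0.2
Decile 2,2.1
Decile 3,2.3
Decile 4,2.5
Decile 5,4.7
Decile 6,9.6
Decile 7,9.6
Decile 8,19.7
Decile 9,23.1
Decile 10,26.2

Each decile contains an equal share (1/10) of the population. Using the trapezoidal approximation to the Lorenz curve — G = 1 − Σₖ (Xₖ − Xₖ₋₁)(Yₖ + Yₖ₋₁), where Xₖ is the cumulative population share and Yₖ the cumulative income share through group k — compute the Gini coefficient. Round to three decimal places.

0.494

Cumulative income shares Yₖ: 0.0020, 0.0230, 0.0460, 0.0710, 0.1180, 0.2140, 0.3100, 0.5070, 0.7380, 1.0000
Σ (Xₖ−Xₖ₋₁)(Yₖ+Yₖ₋₁) = (1/10)(0.0020+0.0000) + (1/10)(0.0230+0.0020) + (1/10)(0.0460+0.0230) + (1/10)(0.0710+0.0460) + (1/10)(0.1180+0.0710) + (1/10)(0.2140+0.1180) + (1/10)(0.3100+0.2140) + (1/10)(0.5070+0.3100) + (1/10)(0.7380+0.5070) + (1/10)(1.0000+0.7380)
  = 0.0002 + 0.0025 + 0.0069 + 0.0117 + 0.0189 + 0.0332 + 0.0524 + 0.0817 + 0.1245 + 0.1738 = 0.5058
G = 1 − 0.5058 = 0.4942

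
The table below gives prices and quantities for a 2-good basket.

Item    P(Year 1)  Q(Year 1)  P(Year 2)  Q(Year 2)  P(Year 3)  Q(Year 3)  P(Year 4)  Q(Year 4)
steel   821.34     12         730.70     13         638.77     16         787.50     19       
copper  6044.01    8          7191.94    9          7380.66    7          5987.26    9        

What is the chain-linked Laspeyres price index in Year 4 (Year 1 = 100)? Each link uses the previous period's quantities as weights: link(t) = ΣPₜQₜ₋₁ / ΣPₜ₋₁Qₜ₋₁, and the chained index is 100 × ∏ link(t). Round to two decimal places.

101.02

Link Year 1→Year 2:
ΣP(Year 2)Q(Year 1) = 730.70×12 + 7191.94×8 = 8768.4 + 57535.52 = 66303.92
ΣP(Year 1)Q(Year 1) = 821.34×12 + 6044.01×8 = 9856.08 + 48352.08 = 58208.16
link = 66303.92/58208.16 = 1.139083
Link Year 2→Year 3:
ΣP(Year 3)Q(Year 2) = 638.77×13 + 7380.66×9 = 8304.01 + 66425.94 = 74729.95
ΣP(Year 2)Q(Year 2) = 730.70×13 + 7191.94×9 = 9499.1 + 64727.46 = 74226.56
link = 74729.95/74226.56 = 1.006782
Link Year 3→Year 4:
ΣP(Year 4)Q(Year 3) = 787.50×16 + 5987.26×7 = 12600 + 41910.82 = 54510.82
ΣP(Year 3)Q(Year 3) = 638.77×16 + 7380.66×7 = 10220.32 + 51664.62 = 61884.94
link = 54510.82/61884.94 = 0.880841
Chained index = 100 × 1.139083 × 1.006782 × 0.880841 = 101.0156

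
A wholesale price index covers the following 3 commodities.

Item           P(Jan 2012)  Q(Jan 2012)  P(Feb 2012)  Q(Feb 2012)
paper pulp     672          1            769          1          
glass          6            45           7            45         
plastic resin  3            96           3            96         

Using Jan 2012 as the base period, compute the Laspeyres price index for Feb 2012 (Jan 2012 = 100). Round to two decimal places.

111.54

Laspeyres price index uses base-period quantities as weights.
ΣP(Feb 2012)·Q(Jan 2012) = 769×1 + 7×45 + 3×96 = 769 + 315 + 288 = 1372
ΣP(Jan 2012)·Q(Jan 2012) = 672×1 + 6×45 + 3×96 = 672 + 270 + 288 = 1230
Index = 1372 / 1230 × 100 = 111.5447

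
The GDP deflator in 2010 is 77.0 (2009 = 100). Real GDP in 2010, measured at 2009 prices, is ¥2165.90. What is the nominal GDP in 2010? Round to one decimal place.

Nominal = Real × (Index/100) = 2165.90 × (77.0/100)
        = 2165.90 × 0.770 = 1667.7430

1667.7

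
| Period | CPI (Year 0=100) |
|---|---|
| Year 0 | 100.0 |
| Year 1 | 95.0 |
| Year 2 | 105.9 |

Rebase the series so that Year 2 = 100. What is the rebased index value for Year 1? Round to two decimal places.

89.71

Rebased(Year 1) = 95.0 / 105.9 × 100 = 89.7073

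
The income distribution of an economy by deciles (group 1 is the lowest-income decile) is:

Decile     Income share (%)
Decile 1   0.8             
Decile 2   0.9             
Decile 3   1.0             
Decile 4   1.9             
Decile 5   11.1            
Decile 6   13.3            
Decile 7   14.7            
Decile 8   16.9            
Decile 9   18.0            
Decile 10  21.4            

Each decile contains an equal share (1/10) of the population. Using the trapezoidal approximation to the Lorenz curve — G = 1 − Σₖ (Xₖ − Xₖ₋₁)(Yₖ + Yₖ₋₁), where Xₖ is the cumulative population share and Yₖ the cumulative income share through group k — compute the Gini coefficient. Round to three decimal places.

0.425

Cumulative income shares Yₖ: 0.0080, 0.0170, 0.0270, 0.0460, 0.1570, 0.2900, 0.4370, 0.6060, 0.7860, 1.0000
Σ (Xₖ−Xₖ₋₁)(Yₖ+Yₖ₋₁) = (1/10)(0.0080+0.0000) + (1/10)(0.0170+0.0080) + (1/10)(0.0270+0.0170) + (1/10)(0.0460+0.0270) + (1/10)(0.1570+0.0460) + (1/10)(0.2900+0.1570) + (1/10)(0.4370+0.2900) + (1/10)(0.6060+0.4370) + (1/10)(0.7860+0.6060) + (1/10)(1.0000+0.7860)
  = 0.0008 + 0.0025 + 0.0044 + 0.0073 + 0.0203 + 0.0447 + 0.0727 + 0.1043 + 0.1392 + 0.1786 = 0.5748
G = 1 − 0.5748 = 0.4252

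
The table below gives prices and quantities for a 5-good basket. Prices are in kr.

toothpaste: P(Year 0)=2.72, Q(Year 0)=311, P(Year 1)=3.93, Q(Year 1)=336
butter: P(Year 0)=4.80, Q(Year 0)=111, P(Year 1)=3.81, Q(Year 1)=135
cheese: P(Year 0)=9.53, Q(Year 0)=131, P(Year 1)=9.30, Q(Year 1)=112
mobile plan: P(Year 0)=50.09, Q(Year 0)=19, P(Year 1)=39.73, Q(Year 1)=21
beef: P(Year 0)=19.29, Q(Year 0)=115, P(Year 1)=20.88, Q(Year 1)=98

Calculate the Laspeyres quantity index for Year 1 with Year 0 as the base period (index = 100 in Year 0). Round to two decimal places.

96.11

Laspeyres quantity index uses base-period prices as weights.
ΣP(Year 0)·Q(Year 1) = 2.72×336 + 4.80×135 + 9.53×112 + 50.09×21 + 19.29×98 = 913.92 + 648 + 1067.36 + 1051.89 + 1890.42 = 5571.59
ΣP(Year 0)·Q(Year 0) = 2.72×311 + 4.80×111 + 9.53×131 + 50.09×19 + 19.29×115 = 845.92 + 532.8 + 1248.43 + 951.71 + 2218.35 = 5797.21
Index = 5571.59 / 5797.21 × 100 = 96.1081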